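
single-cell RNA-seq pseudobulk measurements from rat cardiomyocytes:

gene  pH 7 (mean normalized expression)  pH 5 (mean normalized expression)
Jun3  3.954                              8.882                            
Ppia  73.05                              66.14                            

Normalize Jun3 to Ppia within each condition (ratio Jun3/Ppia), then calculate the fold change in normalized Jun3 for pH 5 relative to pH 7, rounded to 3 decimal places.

2.481

Jun3/Ppia (pH 7) = 3.954 / 73.05 = 0.054127
Jun3/Ppia (pH 5) = 8.882 / 66.14 = 0.13429
Fold change = 0.13429 / 0.054127 = 2.4810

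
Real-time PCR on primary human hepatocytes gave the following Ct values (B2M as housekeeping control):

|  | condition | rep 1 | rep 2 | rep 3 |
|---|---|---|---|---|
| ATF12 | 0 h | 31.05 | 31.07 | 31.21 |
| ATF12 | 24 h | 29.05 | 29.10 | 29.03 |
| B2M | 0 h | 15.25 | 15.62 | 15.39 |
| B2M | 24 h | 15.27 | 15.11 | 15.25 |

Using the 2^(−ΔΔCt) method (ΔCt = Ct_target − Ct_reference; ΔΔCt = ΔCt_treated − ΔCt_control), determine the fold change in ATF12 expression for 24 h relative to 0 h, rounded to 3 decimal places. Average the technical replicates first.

Mean Ct: ATF12 0 h 31.110; ATF12 24 h 29.060; B2M 0 h 15.420; B2M 24 h 15.210
ΔCt(0 h) = 31.110 − 15.420 = 15.690
ΔCt(24 h) = 29.060 − 15.210 = 13.850
ΔΔCt = 13.850 − 15.690 = -1.840
Fold change = 2^(−(-1.840)) = 2^1.840 = 3.5801

3.580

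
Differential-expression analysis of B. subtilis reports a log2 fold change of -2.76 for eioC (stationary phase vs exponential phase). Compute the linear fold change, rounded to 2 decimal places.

0.15

Fold change = 2^(-2.76) = 0.148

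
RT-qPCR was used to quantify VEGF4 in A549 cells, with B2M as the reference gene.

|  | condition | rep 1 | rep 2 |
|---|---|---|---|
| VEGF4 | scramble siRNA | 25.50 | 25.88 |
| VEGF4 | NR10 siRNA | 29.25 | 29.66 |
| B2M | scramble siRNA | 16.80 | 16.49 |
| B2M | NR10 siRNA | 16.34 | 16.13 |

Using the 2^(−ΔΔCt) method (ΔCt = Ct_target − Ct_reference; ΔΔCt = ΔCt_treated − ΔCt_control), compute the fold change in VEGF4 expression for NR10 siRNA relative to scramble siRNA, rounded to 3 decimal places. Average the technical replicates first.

Mean Ct: VEGF4 scramble siRNA 25.690; VEGF4 NR10 siRNA 29.455; B2M scramble siRNA 16.645; B2M NR10 siRNA 16.235
ΔCt(scramble siRNA) = 25.690 − 16.645 = 9.045
ΔCt(NR10 siRNA) = 29.455 − 16.235 = 13.220
ΔΔCt = 13.220 − 9.045 = 4.175
Fold change = 2^(−4.175) = 0.0554

0.055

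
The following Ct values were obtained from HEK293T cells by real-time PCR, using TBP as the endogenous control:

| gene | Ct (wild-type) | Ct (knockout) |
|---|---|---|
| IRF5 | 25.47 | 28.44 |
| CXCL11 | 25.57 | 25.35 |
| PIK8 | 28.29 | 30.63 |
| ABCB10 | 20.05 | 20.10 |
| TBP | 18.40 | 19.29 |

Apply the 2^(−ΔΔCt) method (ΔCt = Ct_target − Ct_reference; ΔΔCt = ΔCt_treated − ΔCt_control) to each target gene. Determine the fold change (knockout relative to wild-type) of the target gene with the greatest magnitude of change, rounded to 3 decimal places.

IRF5: ΔΔCt = (28.44−19.29) − (25.47−18.40) = 9.15 − 7.07 = 2.08; fold change = 2^-2.08 = 0.237
CXCL11: ΔΔCt = (25.35−19.29) − (25.57−18.40) = 6.06 − 7.17 = -1.11; fold change = 2^1.11 = 2.158
PIK8: ΔΔCt = (30.63−19.29) − (28.29−18.40) = 11.34 − 9.89 = 1.45; fold change = 2^-1.45 = 0.366
ABCB10: ΔΔCt = (20.10−19.29) − (20.05−18.40) = 0.81 − 1.65 = -0.84; fold change = 2^0.84 = 1.790
IRF5 has the largest |ΔΔCt| = 2.08.

0.237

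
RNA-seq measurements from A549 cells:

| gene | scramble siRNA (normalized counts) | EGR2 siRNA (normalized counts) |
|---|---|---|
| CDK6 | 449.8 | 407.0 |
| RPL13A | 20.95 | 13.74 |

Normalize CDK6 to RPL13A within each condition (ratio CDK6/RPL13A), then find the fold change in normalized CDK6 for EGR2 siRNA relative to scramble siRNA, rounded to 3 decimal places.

CDK6/RPL13A (scramble siRNA) = 449.8 / 20.95 = 21.47
CDK6/RPL13A (EGR2 siRNA) = 407.0 / 13.74 = 29.622
Fold change = 29.622 / 21.47 = 1.3797

1.380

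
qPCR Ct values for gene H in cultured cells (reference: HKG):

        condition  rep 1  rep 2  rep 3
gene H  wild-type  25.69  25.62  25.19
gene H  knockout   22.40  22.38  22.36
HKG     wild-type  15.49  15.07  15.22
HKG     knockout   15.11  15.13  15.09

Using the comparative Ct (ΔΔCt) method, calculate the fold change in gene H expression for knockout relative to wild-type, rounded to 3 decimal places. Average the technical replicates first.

7.835

Mean Ct: gene H wild-type 25.500; gene H knockout 22.380; HKG wild-type 15.260; HKG knockout 15.110
ΔCt(wild-type) = 25.500 − 15.260 = 10.240
ΔCt(knockout) = 22.380 − 15.110 = 7.270
ΔΔCt = 7.270 − 10.240 = -2.970
Fold change = 2^(−(-2.970)) = 2^2.970 = 7.8354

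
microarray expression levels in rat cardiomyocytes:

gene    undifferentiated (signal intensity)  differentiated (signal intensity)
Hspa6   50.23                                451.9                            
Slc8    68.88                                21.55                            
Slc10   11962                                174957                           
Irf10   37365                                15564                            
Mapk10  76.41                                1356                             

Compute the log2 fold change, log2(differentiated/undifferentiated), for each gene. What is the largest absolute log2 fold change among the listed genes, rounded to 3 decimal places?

4.149

log2(451.9/50.23) = 3.169  (Hspa6)
log2(21.55/68.88) = -1.676  (Slc8)
log2(174957/11962) = 3.870  (Slc10)
log2(15564/37365) = -1.263  (Irf10)
log2(1356/76.41) = 4.149  (Mapk10)
The largest magnitude belongs to Mapk10.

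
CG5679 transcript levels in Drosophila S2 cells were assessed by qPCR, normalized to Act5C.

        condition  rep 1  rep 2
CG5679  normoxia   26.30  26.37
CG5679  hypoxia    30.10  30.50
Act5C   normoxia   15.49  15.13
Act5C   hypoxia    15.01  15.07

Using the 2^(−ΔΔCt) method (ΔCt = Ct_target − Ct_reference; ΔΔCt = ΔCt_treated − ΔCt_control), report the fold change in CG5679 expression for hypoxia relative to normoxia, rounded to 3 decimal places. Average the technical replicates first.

Mean Ct: CG5679 normoxia 26.335; CG5679 hypoxia 30.300; Act5C normoxia 15.310; Act5C hypoxia 15.040
ΔCt(normoxia) = 26.335 − 15.310 = 11.025
ΔCt(hypoxia) = 30.300 − 15.040 = 15.260
ΔΔCt = 15.260 − 11.025 = 4.235
Fold change = 2^(−4.235) = 0.0531

0.053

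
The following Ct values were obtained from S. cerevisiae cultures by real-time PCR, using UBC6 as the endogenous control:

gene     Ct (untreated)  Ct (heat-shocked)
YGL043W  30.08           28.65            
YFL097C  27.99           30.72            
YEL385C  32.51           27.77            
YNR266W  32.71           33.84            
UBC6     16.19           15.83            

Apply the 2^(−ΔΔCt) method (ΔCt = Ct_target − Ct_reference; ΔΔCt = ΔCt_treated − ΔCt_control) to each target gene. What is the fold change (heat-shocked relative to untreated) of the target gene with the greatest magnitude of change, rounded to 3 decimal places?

YGL043W: ΔΔCt = (28.65−15.83) − (30.08−16.19) = 12.82 − 13.89 = -1.07; fold change = 2^1.07 = 2.099
YFL097C: ΔΔCt = (30.72−15.83) − (27.99−16.19) = 14.89 − 11.80 = 3.09; fold change = 2^-3.09 = 0.117
YEL385C: ΔΔCt = (27.77−15.83) − (32.51−16.19) = 11.94 − 16.32 = -4.38; fold change = 2^4.38 = 20.821
YNR266W: ΔΔCt = (33.84−15.83) − (32.71−16.19) = 18.01 − 16.52 = 1.49; fold change = 2^-1.49 = 0.356
YEL385C has the largest |ΔΔCt| = 4.38.

20.821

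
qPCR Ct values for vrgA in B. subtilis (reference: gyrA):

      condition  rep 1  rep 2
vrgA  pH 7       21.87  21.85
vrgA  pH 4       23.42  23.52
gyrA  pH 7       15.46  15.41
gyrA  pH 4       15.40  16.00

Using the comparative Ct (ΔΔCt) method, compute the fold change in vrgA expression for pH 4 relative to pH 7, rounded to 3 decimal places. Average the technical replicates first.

0.394

Mean Ct: vrgA pH 7 21.860; vrgA pH 4 23.470; gyrA pH 7 15.435; gyrA pH 4 15.700
ΔCt(pH 7) = 21.860 − 15.435 = 6.425
ΔCt(pH 4) = 23.470 − 15.700 = 7.770
ΔΔCt = 7.770 − 6.425 = 1.345
Fold change = 2^(−1.345) = 0.3937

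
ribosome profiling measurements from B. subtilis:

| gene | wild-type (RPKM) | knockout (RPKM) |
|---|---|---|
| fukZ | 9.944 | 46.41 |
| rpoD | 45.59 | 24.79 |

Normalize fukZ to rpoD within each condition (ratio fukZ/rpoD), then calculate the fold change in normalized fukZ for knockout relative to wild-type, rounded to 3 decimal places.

fukZ/rpoD (wild-type) = 9.944 / 45.59 = 0.21812
fukZ/rpoD (knockout) = 46.41 / 24.79 = 1.8721
Fold change = 1.8721 / 0.21812 = 8.5831

8.583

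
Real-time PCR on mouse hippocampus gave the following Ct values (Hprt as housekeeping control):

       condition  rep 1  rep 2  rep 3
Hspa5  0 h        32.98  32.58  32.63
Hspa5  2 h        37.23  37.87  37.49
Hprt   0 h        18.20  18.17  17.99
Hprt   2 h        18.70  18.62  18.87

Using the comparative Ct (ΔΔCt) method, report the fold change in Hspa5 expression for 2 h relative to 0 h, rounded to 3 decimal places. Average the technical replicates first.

Mean Ct: Hspa5 0 h 32.730; Hspa5 2 h 37.530; Hprt 0 h 18.120; Hprt 2 h 18.730
ΔCt(0 h) = 32.730 − 18.120 = 14.610
ΔCt(2 h) = 37.530 − 18.730 = 18.800
ΔΔCt = 18.800 − 14.610 = 4.190
Fold change = 2^(−4.190) = 0.0548

0.055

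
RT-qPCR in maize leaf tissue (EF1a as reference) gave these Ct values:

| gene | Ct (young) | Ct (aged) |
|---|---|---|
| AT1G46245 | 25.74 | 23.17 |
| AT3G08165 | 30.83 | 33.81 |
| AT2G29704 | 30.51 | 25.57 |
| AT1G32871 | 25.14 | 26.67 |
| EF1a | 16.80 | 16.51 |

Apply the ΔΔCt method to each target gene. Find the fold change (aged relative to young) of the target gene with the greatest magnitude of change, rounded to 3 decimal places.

AT1G46245: ΔΔCt = (23.17−16.51) − (25.74−16.80) = 6.66 − 8.94 = -2.28; fold change = 2^2.28 = 4.857
AT3G08165: ΔΔCt = (33.81−16.51) − (30.83−16.80) = 17.30 − 14.03 = 3.27; fold change = 2^-3.27 = 0.104
AT2G29704: ΔΔCt = (25.57−16.51) − (30.51−16.80) = 9.06 − 13.71 = -4.65; fold change = 2^4.65 = 25.107
AT1G32871: ΔΔCt = (26.67−16.51) − (25.14−16.80) = 10.16 − 8.34 = 1.82; fold change = 2^-1.82 = 0.283
AT2G29704 has the largest |ΔΔCt| = 4.65.

25.107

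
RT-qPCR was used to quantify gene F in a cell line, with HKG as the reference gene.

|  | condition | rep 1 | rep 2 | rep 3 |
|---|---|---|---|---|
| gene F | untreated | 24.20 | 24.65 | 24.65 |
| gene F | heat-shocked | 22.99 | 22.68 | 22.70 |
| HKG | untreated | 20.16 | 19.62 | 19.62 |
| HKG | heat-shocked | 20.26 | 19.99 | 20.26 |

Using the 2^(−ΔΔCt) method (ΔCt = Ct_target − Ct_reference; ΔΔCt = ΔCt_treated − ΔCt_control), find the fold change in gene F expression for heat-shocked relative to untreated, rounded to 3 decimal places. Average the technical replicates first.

Mean Ct: gene F untreated 24.500; gene F heat-shocked 22.790; HKG untreated 19.800; HKG heat-shocked 20.170
ΔCt(untreated) = 24.500 − 19.800 = 4.700
ΔCt(heat-shocked) = 22.790 − 20.170 = 2.620
ΔΔCt = 2.620 − 4.700 = -2.080
Fold change = 2^(−(-2.080)) = 2^2.080 = 4.2281

4.228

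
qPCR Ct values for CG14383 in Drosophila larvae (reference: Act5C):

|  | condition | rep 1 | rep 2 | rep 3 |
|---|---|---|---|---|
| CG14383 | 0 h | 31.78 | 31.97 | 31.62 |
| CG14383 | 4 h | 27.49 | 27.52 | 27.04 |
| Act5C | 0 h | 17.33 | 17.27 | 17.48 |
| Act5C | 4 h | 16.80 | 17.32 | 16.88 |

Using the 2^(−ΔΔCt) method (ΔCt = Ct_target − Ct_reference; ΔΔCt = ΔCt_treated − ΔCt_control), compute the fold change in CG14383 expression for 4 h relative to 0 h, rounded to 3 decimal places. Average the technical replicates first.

16.912

Mean Ct: CG14383 0 h 31.790; CG14383 4 h 27.350; Act5C 0 h 17.360; Act5C 4 h 17.000
ΔCt(0 h) = 31.790 − 17.360 = 14.430
ΔCt(4 h) = 27.350 − 17.000 = 10.350
ΔΔCt = 10.350 − 14.430 = -4.080
Fold change = 2^(−(-4.080)) = 2^4.080 = 16.9123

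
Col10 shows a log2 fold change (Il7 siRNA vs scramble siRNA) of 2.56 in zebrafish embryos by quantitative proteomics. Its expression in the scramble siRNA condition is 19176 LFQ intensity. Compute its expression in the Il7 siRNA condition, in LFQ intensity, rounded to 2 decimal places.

Fold change = 2^(2.56) = 5.8971
Il7 siRNA expression = 19176 × 5.8971 = 113082.35

113082.35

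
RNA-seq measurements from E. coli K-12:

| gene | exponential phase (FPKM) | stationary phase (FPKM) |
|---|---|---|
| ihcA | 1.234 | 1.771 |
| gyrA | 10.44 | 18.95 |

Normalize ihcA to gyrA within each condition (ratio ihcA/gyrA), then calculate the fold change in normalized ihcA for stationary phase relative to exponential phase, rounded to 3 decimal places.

ihcA/gyrA (exponential phase) = 1.234 / 10.44 = 0.1182
ihcA/gyrA (stationary phase) = 1.771 / 18.95 = 0.093456
Fold change = 0.093456 / 0.1182 = 0.7907

0.791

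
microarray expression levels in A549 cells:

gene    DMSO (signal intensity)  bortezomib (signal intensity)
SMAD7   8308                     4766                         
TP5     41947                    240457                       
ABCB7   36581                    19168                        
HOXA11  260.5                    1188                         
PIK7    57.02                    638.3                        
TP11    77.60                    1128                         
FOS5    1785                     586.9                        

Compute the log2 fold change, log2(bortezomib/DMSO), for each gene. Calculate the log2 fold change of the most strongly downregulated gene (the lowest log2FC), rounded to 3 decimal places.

log2(4766/8308) = -0.802  (SMAD7)
log2(240457/41947) = 2.519  (TP5)
log2(19168/36581) = -0.932  (ABCB7)
log2(1188/260.5) = 2.189  (HOXA11)
log2(638.3/57.02) = 3.485  (PIK7)
log2(1128/77.60) = 3.862  (TP11)
log2(586.9/1785) = -1.605  (FOS5)
FOS5 is most strongly downregulated.

-1.605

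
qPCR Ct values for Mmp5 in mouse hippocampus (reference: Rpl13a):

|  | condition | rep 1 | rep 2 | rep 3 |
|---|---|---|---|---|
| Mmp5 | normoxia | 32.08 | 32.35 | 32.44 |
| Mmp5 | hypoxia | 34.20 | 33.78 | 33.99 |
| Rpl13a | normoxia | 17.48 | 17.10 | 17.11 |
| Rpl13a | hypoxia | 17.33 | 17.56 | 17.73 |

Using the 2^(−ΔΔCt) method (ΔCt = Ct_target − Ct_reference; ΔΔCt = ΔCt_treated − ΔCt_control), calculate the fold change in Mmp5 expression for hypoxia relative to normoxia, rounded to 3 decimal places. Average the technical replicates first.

Mean Ct: Mmp5 normoxia 32.290; Mmp5 hypoxia 33.990; Rpl13a normoxia 17.230; Rpl13a hypoxia 17.540
ΔCt(normoxia) = 32.290 − 17.230 = 15.060
ΔCt(hypoxia) = 33.990 − 17.540 = 16.450
ΔΔCt = 16.450 − 15.060 = 1.390
Fold change = 2^(−1.390) = 0.3816

0.382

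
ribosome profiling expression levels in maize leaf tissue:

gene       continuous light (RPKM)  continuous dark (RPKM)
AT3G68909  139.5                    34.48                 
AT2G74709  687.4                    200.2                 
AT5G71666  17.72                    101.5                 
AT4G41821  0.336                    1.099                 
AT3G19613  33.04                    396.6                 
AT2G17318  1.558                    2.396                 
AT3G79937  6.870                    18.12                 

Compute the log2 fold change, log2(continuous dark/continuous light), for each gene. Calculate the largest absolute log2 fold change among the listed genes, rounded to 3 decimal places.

log2(34.48/139.5) = -2.016  (AT3G68909)
log2(200.2/687.4) = -1.780  (AT2G74709)
log2(101.5/17.72) = 2.518  (AT5G71666)
log2(1.099/0.336) = 1.710  (AT4G41821)
log2(396.6/33.04) = 3.585  (AT3G19613)
log2(2.396/1.558) = 0.621  (AT2G17318)
log2(18.12/6.870) = 1.399  (AT3G79937)
The largest magnitude belongs to AT3G19613.

3.585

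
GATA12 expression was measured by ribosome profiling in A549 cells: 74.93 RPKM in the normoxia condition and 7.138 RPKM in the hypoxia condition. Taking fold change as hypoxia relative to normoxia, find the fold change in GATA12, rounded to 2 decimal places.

0.10

Fold change = 7.138 / 74.93 = 0.095
GATA12 is downregulated.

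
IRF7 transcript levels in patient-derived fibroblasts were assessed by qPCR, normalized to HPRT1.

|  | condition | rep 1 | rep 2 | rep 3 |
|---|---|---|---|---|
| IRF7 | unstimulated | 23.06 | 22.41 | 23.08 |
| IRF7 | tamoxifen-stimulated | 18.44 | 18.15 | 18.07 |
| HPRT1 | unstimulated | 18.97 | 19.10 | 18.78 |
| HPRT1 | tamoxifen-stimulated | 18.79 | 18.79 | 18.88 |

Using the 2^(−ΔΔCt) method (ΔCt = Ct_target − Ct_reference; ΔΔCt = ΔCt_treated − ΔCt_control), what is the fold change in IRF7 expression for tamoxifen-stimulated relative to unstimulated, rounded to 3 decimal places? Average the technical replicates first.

Mean Ct: IRF7 unstimulated 22.850; IRF7 tamoxifen-stimulated 18.220; HPRT1 unstimulated 18.950; HPRT1 tamoxifen-stimulated 18.820
ΔCt(unstimulated) = 22.850 − 18.950 = 3.900
ΔCt(tamoxifen-stimulated) = 18.220 − 18.820 = -0.600
ΔΔCt = -0.600 − 3.900 = -4.500
Fold change = 2^(−(-4.500)) = 2^4.500 = 22.6274

22.627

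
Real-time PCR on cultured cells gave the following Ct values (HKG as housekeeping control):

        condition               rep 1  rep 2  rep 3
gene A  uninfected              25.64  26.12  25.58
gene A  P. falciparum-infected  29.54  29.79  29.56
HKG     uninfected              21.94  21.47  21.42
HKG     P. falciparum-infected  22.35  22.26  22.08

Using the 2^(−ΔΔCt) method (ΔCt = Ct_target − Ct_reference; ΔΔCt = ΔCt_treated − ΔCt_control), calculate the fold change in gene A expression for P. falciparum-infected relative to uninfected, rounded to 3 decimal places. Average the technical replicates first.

0.107

Mean Ct: gene A uninfected 25.780; gene A P. falciparum-infected 29.630; HKG uninfected 21.610; HKG P. falciparum-infected 22.230
ΔCt(uninfected) = 25.780 − 21.610 = 4.170
ΔCt(P. falciparum-infected) = 29.630 − 22.230 = 7.400
ΔΔCt = 7.400 − 4.170 = 3.230
Fold change = 2^(−3.230) = 0.1066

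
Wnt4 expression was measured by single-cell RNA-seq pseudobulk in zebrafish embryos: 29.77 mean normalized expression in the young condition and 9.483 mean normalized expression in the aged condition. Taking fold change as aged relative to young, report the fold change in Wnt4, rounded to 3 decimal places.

Fold change = 9.483 / 29.77 = 0.3185
Wnt4 is downregulated.

0.319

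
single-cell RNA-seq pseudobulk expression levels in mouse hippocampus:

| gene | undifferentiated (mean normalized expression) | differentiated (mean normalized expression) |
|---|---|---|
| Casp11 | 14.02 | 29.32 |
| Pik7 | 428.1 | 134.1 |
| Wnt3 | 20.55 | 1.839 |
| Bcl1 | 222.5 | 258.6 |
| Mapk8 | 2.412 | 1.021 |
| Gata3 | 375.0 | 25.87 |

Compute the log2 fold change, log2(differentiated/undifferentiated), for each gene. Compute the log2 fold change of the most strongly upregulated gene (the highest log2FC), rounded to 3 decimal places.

1.064

log2(29.32/14.02) = 1.064  (Casp11)
log2(134.1/428.1) = -1.675  (Pik7)
log2(1.839/20.55) = -3.482  (Wnt3)
log2(258.6/222.5) = 0.217  (Bcl1)
log2(1.021/2.412) = -1.240  (Mapk8)
log2(25.87/375.0) = -3.858  (Gata3)
Casp11 is most strongly upregulated.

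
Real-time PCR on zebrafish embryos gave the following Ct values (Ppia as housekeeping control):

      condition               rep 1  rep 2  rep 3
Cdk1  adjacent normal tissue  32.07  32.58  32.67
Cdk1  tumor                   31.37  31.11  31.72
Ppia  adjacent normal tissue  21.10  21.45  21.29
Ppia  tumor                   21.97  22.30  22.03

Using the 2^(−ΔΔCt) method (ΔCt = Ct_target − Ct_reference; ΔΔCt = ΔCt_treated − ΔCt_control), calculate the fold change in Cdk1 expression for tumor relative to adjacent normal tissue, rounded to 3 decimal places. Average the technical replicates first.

Mean Ct: Cdk1 adjacent normal tissue 32.440; Cdk1 tumor 31.400; Ppia adjacent normal tissue 21.280; Ppia tumor 22.100
ΔCt(adjacent normal tissue) = 32.440 − 21.280 = 11.160
ΔCt(tumor) = 31.400 − 22.100 = 9.300
ΔΔCt = 9.300 − 11.160 = -1.860
Fold change = 2^(−(-1.860)) = 2^1.860 = 3.6301

3.630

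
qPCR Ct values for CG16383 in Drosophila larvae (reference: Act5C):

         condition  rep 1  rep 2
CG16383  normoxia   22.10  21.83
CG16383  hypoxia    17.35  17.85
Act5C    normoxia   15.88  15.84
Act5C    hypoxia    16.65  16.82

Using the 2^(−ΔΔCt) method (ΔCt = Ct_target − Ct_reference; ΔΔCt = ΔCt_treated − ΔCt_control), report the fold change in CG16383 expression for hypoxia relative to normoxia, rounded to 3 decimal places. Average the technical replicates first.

37.792

Mean Ct: CG16383 normoxia 21.965; CG16383 hypoxia 17.600; Act5C normoxia 15.860; Act5C hypoxia 16.735
ΔCt(normoxia) = 21.965 − 15.860 = 6.105
ΔCt(hypoxia) = 17.600 − 16.735 = 0.865
ΔΔCt = 0.865 − 6.105 = -5.240
Fold change = 2^(−(-5.240)) = 2^5.240 = 37.7918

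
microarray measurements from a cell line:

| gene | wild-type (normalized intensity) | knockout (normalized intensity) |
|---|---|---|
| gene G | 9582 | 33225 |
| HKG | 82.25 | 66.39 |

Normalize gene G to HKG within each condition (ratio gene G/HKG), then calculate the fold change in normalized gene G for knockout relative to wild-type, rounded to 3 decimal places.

gene G/HKG (wild-type) = 9582 / 82.25 = 116.5
gene G/HKG (knockout) = 33225 / 66.39 = 500.45
Fold change = 500.45 / 116.5 = 4.2958

4.296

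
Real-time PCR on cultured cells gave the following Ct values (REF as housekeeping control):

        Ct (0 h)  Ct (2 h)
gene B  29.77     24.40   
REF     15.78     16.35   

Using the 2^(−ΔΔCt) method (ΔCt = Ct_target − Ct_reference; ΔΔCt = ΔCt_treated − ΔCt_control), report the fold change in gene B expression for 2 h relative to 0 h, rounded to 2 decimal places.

61.39

ΔCt(0 h) = 29.770 − 15.780 = 13.990
ΔCt(2 h) = 24.400 − 16.350 = 8.050
ΔΔCt = 8.050 − 13.990 = -5.940
Fold change = 2^(−(-5.940)) = 2^5.940 = 61.393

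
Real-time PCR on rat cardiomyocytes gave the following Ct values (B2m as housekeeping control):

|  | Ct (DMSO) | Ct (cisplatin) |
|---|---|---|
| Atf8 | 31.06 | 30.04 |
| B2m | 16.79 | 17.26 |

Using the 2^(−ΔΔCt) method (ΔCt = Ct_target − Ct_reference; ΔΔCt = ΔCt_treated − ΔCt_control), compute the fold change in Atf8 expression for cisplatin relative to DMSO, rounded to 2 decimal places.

ΔCt(DMSO) = 31.060 − 16.790 = 14.270
ΔCt(cisplatin) = 30.040 − 17.260 = 12.780
ΔΔCt = 12.780 − 14.270 = -1.490
Fold change = 2^(−(-1.490)) = 2^1.490 = 2.809

2.81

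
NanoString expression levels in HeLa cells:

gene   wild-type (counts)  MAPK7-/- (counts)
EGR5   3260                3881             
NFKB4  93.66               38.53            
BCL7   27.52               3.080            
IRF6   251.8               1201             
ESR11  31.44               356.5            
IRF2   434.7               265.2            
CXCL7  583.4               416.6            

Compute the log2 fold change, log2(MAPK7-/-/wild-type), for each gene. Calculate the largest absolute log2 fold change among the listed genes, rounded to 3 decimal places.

log2(3881/3260) = 0.252  (EGR5)
log2(38.53/93.66) = -1.281  (NFKB4)
log2(3.080/27.52) = -3.159  (BCL7)
log2(1201/251.8) = 2.254  (IRF6)
log2(356.5/31.44) = 3.503  (ESR11)
log2(265.2/434.7) = -0.713  (IRF2)
log2(416.6/583.4) = -0.486  (CXCL7)
The largest magnitude belongs to ESR11.

3.503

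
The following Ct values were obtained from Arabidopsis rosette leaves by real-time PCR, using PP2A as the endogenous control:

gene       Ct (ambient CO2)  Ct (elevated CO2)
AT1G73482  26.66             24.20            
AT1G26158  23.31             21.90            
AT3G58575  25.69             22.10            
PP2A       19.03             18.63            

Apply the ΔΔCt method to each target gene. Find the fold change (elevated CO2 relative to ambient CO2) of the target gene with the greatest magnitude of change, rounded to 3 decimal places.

AT1G73482: ΔΔCt = (24.20−18.63) − (26.66−19.03) = 5.57 − 7.63 = -2.06; fold change = 2^2.06 = 4.170
AT1G26158: ΔΔCt = (21.90−18.63) − (23.31−19.03) = 3.27 − 4.28 = -1.01; fold change = 2^1.01 = 2.014
AT3G58575: ΔΔCt = (22.10−18.63) − (25.69−19.03) = 3.47 − 6.66 = -3.19; fold change = 2^3.19 = 9.126
AT3G58575 has the largest |ΔΔCt| = 3.19.

9.126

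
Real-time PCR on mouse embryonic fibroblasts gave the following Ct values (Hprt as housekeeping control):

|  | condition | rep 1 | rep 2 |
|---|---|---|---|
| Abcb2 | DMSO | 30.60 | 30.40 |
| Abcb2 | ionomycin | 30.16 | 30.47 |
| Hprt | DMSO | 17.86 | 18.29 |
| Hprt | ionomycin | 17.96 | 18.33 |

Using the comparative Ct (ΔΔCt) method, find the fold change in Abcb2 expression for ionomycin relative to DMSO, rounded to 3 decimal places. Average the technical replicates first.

Mean Ct: Abcb2 DMSO 30.500; Abcb2 ionomycin 30.315; Hprt DMSO 18.075; Hprt ionomycin 18.145
ΔCt(DMSO) = 30.500 − 18.075 = 12.425
ΔCt(ionomycin) = 30.315 − 18.145 = 12.170
ΔΔCt = 12.170 − 12.425 = -0.255
Fold change = 2^(−(-0.255)) = 2^0.255 = 1.1933

1.193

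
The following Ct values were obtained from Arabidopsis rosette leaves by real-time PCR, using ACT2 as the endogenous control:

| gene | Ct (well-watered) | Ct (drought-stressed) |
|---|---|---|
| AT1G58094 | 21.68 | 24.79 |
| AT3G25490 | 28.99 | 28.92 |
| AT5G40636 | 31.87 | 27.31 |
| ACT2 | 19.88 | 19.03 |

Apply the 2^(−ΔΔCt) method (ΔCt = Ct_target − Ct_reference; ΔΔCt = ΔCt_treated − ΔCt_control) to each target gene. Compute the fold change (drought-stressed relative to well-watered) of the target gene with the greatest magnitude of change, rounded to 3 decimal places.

AT1G58094: ΔΔCt = (24.79−19.03) − (21.68−19.88) = 5.76 − 1.80 = 3.96; fold change = 2^-3.96 = 0.064
AT3G25490: ΔΔCt = (28.92−19.03) − (28.99−19.88) = 9.89 − 9.11 = 0.78; fold change = 2^-0.78 = 0.582
AT5G40636: ΔΔCt = (27.31−19.03) − (31.87−19.88) = 8.28 − 11.99 = -3.71; fold change = 2^3.71 = 13.086
AT1G58094 has the largest |ΔΔCt| = 3.96.

0.064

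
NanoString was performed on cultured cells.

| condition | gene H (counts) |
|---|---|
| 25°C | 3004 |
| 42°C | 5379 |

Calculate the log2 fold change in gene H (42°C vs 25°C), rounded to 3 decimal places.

Fold change = 5379 / 3004 = 1.7906
log2(1.7906) = 0.8405

0.840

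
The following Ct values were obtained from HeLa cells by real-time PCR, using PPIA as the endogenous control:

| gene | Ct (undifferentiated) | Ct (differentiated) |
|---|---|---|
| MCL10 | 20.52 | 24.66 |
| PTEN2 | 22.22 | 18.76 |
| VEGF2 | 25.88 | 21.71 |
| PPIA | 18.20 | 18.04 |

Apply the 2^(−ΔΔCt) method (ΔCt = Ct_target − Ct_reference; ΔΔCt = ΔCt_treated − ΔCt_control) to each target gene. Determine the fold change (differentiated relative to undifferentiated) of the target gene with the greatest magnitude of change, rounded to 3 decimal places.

MCL10: ΔΔCt = (24.66−18.04) − (20.52−18.20) = 6.62 − 2.32 = 4.30; fold change = 2^-4.30 = 0.051
PTEN2: ΔΔCt = (18.76−18.04) − (22.22−18.20) = 0.72 − 4.02 = -3.30; fold change = 2^3.30 = 9.849
VEGF2: ΔΔCt = (21.71−18.04) − (25.88−18.20) = 3.67 − 7.68 = -4.01; fold change = 2^4.01 = 16.111
MCL10 has the largest |ΔΔCt| = 4.30.

0.051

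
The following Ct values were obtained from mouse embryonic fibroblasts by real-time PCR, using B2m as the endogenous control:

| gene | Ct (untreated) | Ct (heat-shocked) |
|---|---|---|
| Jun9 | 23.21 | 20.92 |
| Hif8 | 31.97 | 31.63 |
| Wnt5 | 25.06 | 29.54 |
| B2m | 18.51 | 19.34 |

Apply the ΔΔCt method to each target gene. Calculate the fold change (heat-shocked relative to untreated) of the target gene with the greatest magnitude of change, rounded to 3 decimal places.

Jun9: ΔΔCt = (20.92−19.34) − (23.21−18.51) = 1.58 − 4.70 = -3.12; fold change = 2^3.12 = 8.694
Hif8: ΔΔCt = (31.63−19.34) − (31.97−18.51) = 12.29 − 13.46 = -1.17; fold change = 2^1.17 = 2.250
Wnt5: ΔΔCt = (29.54−19.34) − (25.06−18.51) = 10.20 − 6.55 = 3.65; fold change = 2^-3.65 = 0.080
Wnt5 has the largest |ΔΔCt| = 3.65.

0.080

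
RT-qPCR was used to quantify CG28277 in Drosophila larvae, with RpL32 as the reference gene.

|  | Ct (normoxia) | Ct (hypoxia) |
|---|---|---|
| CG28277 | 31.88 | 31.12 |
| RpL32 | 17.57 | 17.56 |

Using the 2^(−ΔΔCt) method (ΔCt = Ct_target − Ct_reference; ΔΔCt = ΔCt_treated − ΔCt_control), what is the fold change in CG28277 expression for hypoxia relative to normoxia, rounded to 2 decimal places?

1.68

ΔCt(normoxia) = 31.880 − 17.570 = 14.310
ΔCt(hypoxia) = 31.120 − 17.560 = 13.560
ΔΔCt = 13.560 − 14.310 = -0.750
Fold change = 2^(−(-0.750)) = 2^0.750 = 1.682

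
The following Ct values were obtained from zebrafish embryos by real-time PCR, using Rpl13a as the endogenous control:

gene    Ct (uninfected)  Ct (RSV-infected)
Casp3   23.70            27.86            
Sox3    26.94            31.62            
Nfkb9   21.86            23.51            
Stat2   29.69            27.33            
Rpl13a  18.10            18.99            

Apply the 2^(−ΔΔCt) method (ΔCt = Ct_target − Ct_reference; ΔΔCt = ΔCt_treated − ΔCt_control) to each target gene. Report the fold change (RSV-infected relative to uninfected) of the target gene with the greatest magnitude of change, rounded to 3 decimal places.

Casp3: ΔΔCt = (27.86−18.99) − (23.70−18.10) = 8.87 − 5.60 = 3.27; fold change = 2^-3.27 = 0.104
Sox3: ΔΔCt = (31.62−18.99) − (26.94−18.10) = 12.63 − 8.84 = 3.79; fold change = 2^-3.79 = 0.072
Nfkb9: ΔΔCt = (23.51−18.99) − (21.86−18.10) = 4.52 − 3.76 = 0.76; fold change = 2^-0.76 = 0.590
Stat2: ΔΔCt = (27.33−18.99) − (29.69−18.10) = 8.34 − 11.59 = -3.25; fold change = 2^3.25 = 9.514
Sox3 has the largest |ΔΔCt| = 3.79.

0.072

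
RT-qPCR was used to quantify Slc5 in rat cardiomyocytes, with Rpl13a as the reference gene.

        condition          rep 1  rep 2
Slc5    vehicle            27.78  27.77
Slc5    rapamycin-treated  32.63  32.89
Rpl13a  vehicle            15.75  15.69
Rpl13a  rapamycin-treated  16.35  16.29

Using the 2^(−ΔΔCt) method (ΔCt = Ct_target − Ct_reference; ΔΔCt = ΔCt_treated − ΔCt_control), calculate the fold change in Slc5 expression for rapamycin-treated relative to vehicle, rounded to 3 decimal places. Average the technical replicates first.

0.048

Mean Ct: Slc5 vehicle 27.775; Slc5 rapamycin-treated 32.760; Rpl13a vehicle 15.720; Rpl13a rapamycin-treated 16.320
ΔCt(vehicle) = 27.775 − 15.720 = 12.055
ΔCt(rapamycin-treated) = 32.760 − 16.320 = 16.440
ΔΔCt = 16.440 − 12.055 = 4.385
Fold change = 2^(−4.385) = 0.0479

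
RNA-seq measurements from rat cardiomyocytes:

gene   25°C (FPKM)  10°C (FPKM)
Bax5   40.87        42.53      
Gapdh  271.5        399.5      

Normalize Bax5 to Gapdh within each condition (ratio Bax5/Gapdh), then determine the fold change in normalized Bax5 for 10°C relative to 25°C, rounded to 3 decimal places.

Bax5/Gapdh (25°C) = 40.87 / 271.5 = 0.15053
Bax5/Gapdh (10°C) = 42.53 / 399.5 = 0.10646
Fold change = 0.10646 / 0.15053 = 0.7072

0.707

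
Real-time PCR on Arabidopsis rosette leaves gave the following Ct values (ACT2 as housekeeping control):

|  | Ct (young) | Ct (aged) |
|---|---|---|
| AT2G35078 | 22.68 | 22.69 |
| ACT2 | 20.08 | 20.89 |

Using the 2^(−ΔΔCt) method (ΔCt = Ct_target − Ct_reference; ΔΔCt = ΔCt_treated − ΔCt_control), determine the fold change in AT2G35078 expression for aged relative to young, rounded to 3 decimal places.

ΔCt(young) = 22.680 − 20.080 = 2.600
ΔCt(aged) = 22.690 − 20.890 = 1.800
ΔΔCt = 1.800 − 2.600 = -0.800
Fold change = 2^(−(-0.800)) = 2^0.800 = 1.7411

1.741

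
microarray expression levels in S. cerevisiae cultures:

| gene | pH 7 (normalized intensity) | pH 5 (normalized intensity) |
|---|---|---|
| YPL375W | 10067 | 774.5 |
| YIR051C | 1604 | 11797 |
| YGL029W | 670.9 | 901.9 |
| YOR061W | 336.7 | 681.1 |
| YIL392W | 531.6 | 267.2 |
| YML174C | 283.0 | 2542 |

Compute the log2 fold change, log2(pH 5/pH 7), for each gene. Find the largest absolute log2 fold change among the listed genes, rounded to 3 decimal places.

log2(774.5/10067) = -3.700  (YPL375W)
log2(11797/1604) = 2.879  (YIR051C)
log2(901.9/670.9) = 0.427  (YGL029W)
log2(681.1/336.7) = 1.016  (YOR061W)
log2(267.2/531.6) = -0.992  (YIL392W)
log2(2542/283.0) = 3.167  (YML174C)
The largest magnitude belongs to YPL375W.

3.700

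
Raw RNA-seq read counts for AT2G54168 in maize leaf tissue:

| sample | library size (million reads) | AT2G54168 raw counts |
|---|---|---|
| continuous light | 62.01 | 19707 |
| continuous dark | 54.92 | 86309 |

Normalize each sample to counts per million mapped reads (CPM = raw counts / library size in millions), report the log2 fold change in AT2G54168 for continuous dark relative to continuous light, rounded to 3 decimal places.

CPM(continuous light) = 19707 / 62.01 = 317.8036
CPM(continuous dark) = 86309 / 54.92 = 1571.5404
Fold change = 1571.5404 / 317.8036 = 4.94501
log2(4.94501) = 2.3060

2.306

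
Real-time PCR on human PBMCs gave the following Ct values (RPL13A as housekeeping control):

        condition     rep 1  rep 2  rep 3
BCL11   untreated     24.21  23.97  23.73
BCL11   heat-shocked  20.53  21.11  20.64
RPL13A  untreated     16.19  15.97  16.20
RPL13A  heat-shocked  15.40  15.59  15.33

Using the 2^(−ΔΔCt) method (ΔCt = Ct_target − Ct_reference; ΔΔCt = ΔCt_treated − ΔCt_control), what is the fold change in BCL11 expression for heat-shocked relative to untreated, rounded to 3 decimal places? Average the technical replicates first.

Mean Ct: BCL11 untreated 23.970; BCL11 heat-shocked 20.760; RPL13A untreated 16.120; RPL13A heat-shocked 15.440
ΔCt(untreated) = 23.970 − 16.120 = 7.850
ΔCt(heat-shocked) = 20.760 − 15.440 = 5.320
ΔΔCt = 5.320 − 7.850 = -2.530
Fold change = 2^(−(-2.530)) = 2^2.530 = 5.7757

5.776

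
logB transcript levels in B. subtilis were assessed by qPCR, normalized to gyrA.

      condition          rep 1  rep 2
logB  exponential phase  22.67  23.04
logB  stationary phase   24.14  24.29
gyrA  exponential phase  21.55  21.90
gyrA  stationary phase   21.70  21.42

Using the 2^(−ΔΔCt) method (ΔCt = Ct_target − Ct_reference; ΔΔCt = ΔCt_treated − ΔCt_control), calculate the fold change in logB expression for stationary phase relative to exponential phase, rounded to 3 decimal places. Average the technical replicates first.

Mean Ct: logB exponential phase 22.855; logB stationary phase 24.215; gyrA exponential phase 21.725; gyrA stationary phase 21.560
ΔCt(exponential phase) = 22.855 − 21.725 = 1.130
ΔCt(stationary phase) = 24.215 − 21.560 = 2.655
ΔΔCt = 2.655 − 1.130 = 1.525
Fold change = 2^(−1.525) = 0.3475

0.347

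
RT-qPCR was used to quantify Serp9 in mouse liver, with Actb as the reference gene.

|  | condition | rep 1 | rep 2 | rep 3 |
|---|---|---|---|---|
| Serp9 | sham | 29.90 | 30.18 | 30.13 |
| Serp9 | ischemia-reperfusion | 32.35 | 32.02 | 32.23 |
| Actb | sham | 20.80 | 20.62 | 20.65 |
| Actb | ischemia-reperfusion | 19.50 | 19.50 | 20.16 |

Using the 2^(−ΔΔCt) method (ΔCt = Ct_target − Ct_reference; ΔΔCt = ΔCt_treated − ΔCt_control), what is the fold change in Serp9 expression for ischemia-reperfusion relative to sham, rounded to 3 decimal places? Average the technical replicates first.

Mean Ct: Serp9 sham 30.070; Serp9 ischemia-reperfusion 32.200; Actb sham 20.690; Actb ischemia-reperfusion 19.720
ΔCt(sham) = 30.070 − 20.690 = 9.380
ΔCt(ischemia-reperfusion) = 32.200 − 19.720 = 12.480
ΔΔCt = 12.480 − 9.380 = 3.100
Fold change = 2^(−3.100) = 0.1166

0.117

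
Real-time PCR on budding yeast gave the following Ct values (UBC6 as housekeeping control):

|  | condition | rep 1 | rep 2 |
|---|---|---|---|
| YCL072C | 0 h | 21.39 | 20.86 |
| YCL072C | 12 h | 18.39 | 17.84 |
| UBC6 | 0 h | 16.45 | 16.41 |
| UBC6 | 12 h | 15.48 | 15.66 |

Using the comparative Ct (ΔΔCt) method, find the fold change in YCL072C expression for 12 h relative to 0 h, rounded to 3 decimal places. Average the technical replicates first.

Mean Ct: YCL072C 0 h 21.125; YCL072C 12 h 18.115; UBC6 0 h 16.430; UBC6 12 h 15.570
ΔCt(0 h) = 21.125 − 16.430 = 4.695
ΔCt(12 h) = 18.115 − 15.570 = 2.545
ΔΔCt = 2.545 − 4.695 = -2.150
Fold change = 2^(−(-2.150)) = 2^2.150 = 4.4383

4.438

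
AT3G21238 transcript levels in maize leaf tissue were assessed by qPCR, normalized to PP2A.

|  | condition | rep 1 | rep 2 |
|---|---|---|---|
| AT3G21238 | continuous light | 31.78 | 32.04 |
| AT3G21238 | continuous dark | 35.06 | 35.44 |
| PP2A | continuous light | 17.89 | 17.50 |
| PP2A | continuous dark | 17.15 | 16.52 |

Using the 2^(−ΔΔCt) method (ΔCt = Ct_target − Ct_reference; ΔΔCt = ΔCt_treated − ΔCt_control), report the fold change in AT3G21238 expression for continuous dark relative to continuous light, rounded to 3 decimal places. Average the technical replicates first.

0.054

Mean Ct: AT3G21238 continuous light 31.910; AT3G21238 continuous dark 35.250; PP2A continuous light 17.695; PP2A continuous dark 16.835
ΔCt(continuous light) = 31.910 − 17.695 = 14.215
ΔCt(continuous dark) = 35.250 − 16.835 = 18.415
ΔΔCt = 18.415 − 14.215 = 4.200
Fold change = 2^(−4.200) = 0.0544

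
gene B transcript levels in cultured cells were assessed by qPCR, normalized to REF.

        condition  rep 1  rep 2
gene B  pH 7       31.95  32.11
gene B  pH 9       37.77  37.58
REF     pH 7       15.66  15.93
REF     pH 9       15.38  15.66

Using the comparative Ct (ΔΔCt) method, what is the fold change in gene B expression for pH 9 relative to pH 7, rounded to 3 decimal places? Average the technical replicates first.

Mean Ct: gene B pH 7 32.030; gene B pH 9 37.675; REF pH 7 15.795; REF pH 9 15.520
ΔCt(pH 7) = 32.030 − 15.795 = 16.235
ΔCt(pH 9) = 37.675 − 15.520 = 22.155
ΔΔCt = 22.155 − 16.235 = 5.920
Fold change = 2^(−5.920) = 0.0165

0.017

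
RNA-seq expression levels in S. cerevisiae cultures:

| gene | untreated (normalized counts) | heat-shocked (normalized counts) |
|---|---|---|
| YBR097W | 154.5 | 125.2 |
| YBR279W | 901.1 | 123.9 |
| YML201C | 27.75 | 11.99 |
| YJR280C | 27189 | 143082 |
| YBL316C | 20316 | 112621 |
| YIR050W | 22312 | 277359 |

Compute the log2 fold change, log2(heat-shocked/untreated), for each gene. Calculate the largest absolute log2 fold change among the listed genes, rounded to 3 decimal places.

log2(125.2/154.5) = -0.303  (YBR097W)
log2(123.9/901.1) = -2.863  (YBR279W)
log2(11.99/27.75) = -1.211  (YML201C)
log2(143082/27189) = 2.396  (YJR280C)
log2(112621/20316) = 2.471  (YBL316C)
log2(277359/22312) = 3.636  (YIR050W)
The largest magnitude belongs to YIR050W.

3.636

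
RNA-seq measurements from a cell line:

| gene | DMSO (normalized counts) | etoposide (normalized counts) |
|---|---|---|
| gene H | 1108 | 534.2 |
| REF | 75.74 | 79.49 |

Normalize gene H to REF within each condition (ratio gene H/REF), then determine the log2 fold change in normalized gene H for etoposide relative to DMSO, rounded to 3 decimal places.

-1.122

gene H/REF (DMSO) = 1108 / 75.74 = 14.629
gene H/REF (etoposide) = 534.2 / 79.49 = 6.7203
Fold change = 6.7203 / 14.629 = 0.4594
log2(0.4594) = -1.1222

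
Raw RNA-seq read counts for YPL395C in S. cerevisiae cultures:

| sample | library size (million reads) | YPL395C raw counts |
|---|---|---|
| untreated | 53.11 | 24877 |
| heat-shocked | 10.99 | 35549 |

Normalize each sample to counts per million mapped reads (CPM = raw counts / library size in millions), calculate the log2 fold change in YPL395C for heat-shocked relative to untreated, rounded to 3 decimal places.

CPM(untreated) = 24877 / 53.11 = 468.4052
CPM(heat-shocked) = 35549 / 10.99 = 3234.6679
Fold change = 3234.6679 / 468.4052 = 6.90570
log2(6.90570) = 2.7878

2.788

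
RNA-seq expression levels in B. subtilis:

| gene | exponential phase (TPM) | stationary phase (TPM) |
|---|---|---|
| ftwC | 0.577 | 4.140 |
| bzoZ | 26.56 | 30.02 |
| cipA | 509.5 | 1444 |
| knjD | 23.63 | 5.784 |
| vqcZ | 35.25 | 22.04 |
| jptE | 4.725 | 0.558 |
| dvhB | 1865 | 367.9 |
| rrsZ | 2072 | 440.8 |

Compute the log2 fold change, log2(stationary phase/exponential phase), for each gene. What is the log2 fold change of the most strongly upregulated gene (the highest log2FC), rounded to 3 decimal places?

log2(4.140/0.577) = 2.843  (ftwC)
log2(30.02/26.56) = 0.177  (bzoZ)
log2(1444/509.5) = 1.503  (cipA)
log2(5.784/23.63) = -2.030  (knjD)
log2(22.04/35.25) = -0.677  (vqcZ)
log2(0.558/4.725) = -3.082  (jptE)
log2(367.9/1865) = -2.342  (dvhB)
log2(440.8/2072) = -2.233  (rrsZ)
ftwC is most strongly upregulated.

2.843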